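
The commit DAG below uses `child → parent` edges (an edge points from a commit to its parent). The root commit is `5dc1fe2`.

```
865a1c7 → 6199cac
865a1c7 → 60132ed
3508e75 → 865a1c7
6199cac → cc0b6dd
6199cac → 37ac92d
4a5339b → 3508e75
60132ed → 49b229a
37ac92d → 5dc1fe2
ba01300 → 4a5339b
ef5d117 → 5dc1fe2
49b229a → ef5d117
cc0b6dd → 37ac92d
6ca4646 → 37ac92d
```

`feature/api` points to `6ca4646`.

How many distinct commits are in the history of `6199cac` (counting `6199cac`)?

Walking parent pointers from 6199cac: reachable set = {37ac92d, 5dc1fe2, 6199cac, cc0b6dd}.
That is 4 commits.

4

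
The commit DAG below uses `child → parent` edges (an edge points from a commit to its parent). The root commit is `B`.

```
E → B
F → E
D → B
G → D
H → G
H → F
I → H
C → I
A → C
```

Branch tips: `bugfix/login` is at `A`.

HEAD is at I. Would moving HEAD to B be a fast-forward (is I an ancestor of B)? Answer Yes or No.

No

A fast-forward from I to B is possible iff I is an ancestor of B.
Ancestors of B: {B}.
I is not among them, so fast-forward is not possible.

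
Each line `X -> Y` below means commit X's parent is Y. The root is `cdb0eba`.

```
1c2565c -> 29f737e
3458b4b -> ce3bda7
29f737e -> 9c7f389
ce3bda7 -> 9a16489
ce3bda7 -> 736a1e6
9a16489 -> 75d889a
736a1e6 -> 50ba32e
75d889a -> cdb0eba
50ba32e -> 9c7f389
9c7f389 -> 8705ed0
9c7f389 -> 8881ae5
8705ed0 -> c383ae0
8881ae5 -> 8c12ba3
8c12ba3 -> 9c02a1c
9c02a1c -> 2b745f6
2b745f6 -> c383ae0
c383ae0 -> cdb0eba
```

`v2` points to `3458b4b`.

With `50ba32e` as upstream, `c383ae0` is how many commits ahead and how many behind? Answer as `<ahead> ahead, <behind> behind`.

Reachable from c383ae0: {c383ae0, cdb0eba}.
Reachable from 50ba32e: {2b745f6, 50ba32e, 8705ed0, 8881ae5, 8c12ba3, 9c02a1c, 9c7f389, c383ae0, cdb0eba}.
Only in c383ae0's history (ahead): {} — 0.
Only in 50ba32e's history (behind): {2b745f6, 50ba32e, 8705ed0, 8881ae5, 8c12ba3, 9c02a1c, 9c7f389} — 7.

0 ahead, 7 behind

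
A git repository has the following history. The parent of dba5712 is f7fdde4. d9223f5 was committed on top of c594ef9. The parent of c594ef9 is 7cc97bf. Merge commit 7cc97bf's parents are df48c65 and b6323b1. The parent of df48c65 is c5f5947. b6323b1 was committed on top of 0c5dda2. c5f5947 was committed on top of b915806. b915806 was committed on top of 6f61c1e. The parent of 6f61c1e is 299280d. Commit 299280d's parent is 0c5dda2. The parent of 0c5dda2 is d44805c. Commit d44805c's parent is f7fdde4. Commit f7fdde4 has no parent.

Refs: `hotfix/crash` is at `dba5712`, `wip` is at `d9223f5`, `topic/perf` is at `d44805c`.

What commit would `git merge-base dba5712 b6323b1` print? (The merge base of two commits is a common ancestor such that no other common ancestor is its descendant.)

Ancestors of dba5712: {dba5712, f7fdde4}.
Ancestors of b6323b1: {0c5dda2, b6323b1, d44805c, f7fdde4}.
Common ancestors: {f7fdde4}.
The only common ancestor is f7fdde4, so it is the merge base.

f7fdde4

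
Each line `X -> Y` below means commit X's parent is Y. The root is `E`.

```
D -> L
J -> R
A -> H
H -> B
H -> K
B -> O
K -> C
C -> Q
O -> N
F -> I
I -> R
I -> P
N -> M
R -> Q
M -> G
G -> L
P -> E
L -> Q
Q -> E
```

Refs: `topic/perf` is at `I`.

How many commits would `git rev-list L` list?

Walking parent pointers from L: reachable set = {E, L, Q}.
That is 3 commits.

3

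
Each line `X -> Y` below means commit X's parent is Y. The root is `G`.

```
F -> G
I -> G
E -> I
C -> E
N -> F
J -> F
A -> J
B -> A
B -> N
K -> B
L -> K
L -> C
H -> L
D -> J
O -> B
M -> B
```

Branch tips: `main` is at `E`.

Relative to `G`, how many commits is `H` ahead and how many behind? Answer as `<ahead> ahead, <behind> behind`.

Reachable from H: {A, B, C, E, F, G, H, I, J, K, L, N}.
Reachable from G: {G}.
Only in H's history (ahead): {A, B, C, E, F, H, I, J, K, L, N} — 11.
Only in G's history (behind): {} — 0.

11 ahead, 0 behind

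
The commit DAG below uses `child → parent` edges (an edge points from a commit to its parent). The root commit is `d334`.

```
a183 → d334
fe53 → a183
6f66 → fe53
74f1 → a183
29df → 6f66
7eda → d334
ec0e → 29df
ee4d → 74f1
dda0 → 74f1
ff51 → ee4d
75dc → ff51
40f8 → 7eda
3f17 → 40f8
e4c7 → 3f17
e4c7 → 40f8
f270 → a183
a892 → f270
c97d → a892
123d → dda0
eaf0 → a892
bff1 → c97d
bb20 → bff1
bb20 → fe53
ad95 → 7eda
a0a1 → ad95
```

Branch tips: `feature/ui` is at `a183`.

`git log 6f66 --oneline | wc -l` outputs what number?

Walking parent pointers from 6f66: reachable set = {6f66, a183, d334, fe53}.
That is 4 commits.

4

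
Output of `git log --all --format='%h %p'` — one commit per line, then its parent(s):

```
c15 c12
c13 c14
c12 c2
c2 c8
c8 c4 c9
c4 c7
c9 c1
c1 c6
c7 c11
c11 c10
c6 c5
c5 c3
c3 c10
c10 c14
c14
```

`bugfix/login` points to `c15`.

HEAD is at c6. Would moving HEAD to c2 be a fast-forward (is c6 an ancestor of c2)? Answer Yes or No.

Yes

A fast-forward from c6 to c2 is possible iff c6 is an ancestor of c2.
Ancestors of c2: {c1, c10, c11, c14, c2, c3, c4, c5, c6, c7, c8, c9}.
c6 is among them, so fast-forward is possible.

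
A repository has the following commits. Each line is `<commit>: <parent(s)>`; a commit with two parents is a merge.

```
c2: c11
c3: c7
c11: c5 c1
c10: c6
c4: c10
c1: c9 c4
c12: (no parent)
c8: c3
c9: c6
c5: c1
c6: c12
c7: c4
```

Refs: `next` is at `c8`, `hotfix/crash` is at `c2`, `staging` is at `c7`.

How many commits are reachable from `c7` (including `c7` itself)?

5

Walking parent pointers from c7: reachable set = {c10, c12, c4, c6, c7}.
That is 5 commits.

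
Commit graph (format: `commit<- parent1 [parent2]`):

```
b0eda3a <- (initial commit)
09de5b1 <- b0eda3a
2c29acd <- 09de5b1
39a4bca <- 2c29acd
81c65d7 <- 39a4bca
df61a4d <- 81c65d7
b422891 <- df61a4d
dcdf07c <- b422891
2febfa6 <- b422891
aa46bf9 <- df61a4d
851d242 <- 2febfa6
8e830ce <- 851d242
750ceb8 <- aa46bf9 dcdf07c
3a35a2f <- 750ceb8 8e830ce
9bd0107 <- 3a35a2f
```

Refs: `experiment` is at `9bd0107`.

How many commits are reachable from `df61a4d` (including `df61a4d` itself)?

6

Walking parent pointers from df61a4d: reachable set = {09de5b1, 2c29acd, 39a4bca, 81c65d7, b0eda3a, df61a4d}.
That is 6 commits.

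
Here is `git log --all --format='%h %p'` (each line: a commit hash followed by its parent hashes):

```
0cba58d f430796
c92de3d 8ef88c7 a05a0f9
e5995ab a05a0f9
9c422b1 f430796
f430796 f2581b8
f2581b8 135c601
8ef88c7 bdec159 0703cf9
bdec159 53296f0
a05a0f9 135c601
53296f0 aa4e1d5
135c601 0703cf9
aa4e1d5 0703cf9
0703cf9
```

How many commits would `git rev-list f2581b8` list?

3

Walking parent pointers from f2581b8: reachable set = {0703cf9, 135c601, f2581b8}.
That is 3 commits.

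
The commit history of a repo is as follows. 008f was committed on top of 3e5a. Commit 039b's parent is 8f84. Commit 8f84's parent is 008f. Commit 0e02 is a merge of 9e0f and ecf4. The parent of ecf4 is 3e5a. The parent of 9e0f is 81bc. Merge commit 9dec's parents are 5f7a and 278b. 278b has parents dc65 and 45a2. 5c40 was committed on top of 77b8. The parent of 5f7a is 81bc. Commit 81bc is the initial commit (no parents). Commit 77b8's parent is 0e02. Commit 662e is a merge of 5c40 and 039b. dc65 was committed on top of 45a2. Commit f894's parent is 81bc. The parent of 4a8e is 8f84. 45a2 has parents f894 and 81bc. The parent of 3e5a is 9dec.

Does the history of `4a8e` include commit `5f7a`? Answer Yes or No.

Ancestors of 4a8e (commits reachable by following parents): {008f, 278b, 3e5a, 45a2, 4a8e, 5f7a, 81bc, 8f84, 9dec, dc65, f894}.
5f7a is in that set, so it is an ancestor of 4a8e.

Yes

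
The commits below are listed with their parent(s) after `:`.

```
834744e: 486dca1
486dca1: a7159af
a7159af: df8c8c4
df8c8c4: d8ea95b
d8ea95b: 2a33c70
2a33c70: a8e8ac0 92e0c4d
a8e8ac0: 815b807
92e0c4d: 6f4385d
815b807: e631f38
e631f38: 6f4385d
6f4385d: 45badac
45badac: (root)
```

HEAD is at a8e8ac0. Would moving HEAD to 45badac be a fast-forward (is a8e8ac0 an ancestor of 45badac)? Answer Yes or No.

No

A fast-forward from a8e8ac0 to 45badac is possible iff a8e8ac0 is an ancestor of 45badac.
Ancestors of 45badac: {45badac}.
a8e8ac0 is not among them, so fast-forward is not possible.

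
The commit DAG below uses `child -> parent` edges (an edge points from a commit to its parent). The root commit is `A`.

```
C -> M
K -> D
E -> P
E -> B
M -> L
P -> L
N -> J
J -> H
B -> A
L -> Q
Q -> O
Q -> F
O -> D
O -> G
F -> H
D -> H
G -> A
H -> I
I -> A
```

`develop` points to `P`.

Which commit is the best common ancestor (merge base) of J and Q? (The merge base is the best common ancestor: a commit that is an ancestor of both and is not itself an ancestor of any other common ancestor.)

H

Ancestors of J: {A, H, I, J}.
Ancestors of Q: {A, D, F, G, H, I, O, Q}.
Common ancestors: {A, H, I}.
Among these, H is not an ancestor of any other common ancestor — it is the merge base.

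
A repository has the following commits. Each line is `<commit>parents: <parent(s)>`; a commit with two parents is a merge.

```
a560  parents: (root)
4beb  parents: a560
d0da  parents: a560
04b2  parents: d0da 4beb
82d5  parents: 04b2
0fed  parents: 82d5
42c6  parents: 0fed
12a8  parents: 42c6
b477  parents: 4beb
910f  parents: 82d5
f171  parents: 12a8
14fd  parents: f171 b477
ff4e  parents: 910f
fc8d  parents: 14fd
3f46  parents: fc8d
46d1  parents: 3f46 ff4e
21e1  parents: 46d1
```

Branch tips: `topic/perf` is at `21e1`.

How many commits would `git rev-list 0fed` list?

6

Walking parent pointers from 0fed: reachable set = {04b2, 0fed, 4beb, 82d5, a560, d0da}.
That is 6 commits.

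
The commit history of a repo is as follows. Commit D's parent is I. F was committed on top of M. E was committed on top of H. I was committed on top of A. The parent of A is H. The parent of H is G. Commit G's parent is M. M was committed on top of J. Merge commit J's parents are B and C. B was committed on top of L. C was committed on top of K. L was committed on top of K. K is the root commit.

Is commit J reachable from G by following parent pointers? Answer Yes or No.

Yes

Ancestors of G (commits reachable by following parents): {B, C, G, J, K, L, M}.
J is in that set, so it is an ancestor of G.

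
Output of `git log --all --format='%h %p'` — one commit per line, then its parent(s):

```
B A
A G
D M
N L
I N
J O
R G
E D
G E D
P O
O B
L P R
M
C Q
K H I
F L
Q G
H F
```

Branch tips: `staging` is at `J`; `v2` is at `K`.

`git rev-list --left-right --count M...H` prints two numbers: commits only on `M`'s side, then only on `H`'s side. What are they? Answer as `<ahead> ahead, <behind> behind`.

Reachable from M: {M}.
Reachable from H: {A, B, D, E, F, G, H, L, M, O, P, R}.
Only in M's history (ahead): {} — 0.
Only in H's history (behind): {A, B, D, E, F, G, H, L, O, P, R} — 11.

0 ahead, 11 behind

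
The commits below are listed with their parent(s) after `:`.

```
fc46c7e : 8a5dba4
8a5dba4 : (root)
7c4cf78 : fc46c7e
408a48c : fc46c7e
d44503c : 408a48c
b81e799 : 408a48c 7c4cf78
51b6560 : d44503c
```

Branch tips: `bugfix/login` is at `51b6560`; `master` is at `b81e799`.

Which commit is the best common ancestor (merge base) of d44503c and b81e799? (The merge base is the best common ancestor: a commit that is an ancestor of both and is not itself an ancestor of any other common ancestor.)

Ancestors of d44503c: {408a48c, 8a5dba4, d44503c, fc46c7e}.
Ancestors of b81e799: {408a48c, 7c4cf78, 8a5dba4, b81e799, fc46c7e}.
Common ancestors: {408a48c, 8a5dba4, fc46c7e}.
Among these, 408a48c is not an ancestor of any other common ancestor — it is the merge base.

408a48c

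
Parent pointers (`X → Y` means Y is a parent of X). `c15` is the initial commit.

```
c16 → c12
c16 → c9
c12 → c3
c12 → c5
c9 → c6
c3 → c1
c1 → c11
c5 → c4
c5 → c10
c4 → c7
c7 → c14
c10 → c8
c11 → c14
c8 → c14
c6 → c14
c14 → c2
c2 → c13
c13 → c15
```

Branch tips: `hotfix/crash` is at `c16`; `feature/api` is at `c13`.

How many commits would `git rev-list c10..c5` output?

3

Reachable from c5: {c10, c13, c14, c15, c2, c4, c5, c7, c8}.
Reachable from c10: {c10, c13, c14, c15, c2, c8}.
In c5's history but not c10's: {c4, c5, c7} — 3 commits.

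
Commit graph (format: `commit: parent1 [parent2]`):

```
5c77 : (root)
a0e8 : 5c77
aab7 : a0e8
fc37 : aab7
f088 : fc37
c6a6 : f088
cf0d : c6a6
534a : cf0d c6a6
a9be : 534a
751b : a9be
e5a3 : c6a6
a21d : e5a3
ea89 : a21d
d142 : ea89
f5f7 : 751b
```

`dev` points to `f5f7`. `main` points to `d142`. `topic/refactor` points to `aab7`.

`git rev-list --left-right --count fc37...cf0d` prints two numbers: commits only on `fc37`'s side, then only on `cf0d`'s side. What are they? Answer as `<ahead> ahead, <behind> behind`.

0 ahead, 3 behind

Reachable from fc37: {5c77, a0e8, aab7, fc37}.
Reachable from cf0d: {5c77, a0e8, aab7, c6a6, cf0d, f088, fc37}.
Only in fc37's history (ahead): {} — 0.
Only in cf0d's history (behind): {c6a6, cf0d, f088} — 3.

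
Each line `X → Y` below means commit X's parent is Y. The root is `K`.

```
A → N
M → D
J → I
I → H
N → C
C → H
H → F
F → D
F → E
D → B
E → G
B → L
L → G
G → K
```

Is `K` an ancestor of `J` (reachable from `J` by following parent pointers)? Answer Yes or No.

Ancestors of J (commits reachable by following parents): {B, D, E, F, G, H, I, J, K, L}.
K is in that set, so it is an ancestor of J.

Yes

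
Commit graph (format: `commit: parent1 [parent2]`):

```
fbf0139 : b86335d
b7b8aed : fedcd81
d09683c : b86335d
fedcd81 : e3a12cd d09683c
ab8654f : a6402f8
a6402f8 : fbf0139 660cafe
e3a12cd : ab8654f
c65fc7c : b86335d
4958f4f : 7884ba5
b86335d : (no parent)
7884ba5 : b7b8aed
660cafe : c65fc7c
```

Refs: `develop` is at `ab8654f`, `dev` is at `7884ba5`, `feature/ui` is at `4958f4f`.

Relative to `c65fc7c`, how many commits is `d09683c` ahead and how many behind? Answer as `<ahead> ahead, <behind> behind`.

Reachable from d09683c: {b86335d, d09683c}.
Reachable from c65fc7c: {b86335d, c65fc7c}.
Only in d09683c's history (ahead): {d09683c} — 1.
Only in c65fc7c's history (behind): {c65fc7c} — 1.

1 ahead, 1 behind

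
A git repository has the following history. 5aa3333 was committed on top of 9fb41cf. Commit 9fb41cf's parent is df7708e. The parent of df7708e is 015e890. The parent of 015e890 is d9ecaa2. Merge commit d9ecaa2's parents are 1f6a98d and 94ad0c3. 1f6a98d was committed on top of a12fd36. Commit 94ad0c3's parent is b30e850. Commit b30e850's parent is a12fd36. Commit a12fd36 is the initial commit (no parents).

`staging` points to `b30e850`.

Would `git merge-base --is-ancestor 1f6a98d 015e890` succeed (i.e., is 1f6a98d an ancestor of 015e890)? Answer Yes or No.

Ancestors of 015e890 (commits reachable by following parents): {015e890, 1f6a98d, 94ad0c3, a12fd36, b30e850, d9ecaa2}.
1f6a98d is in that set, so it is an ancestor of 015e890.

Yes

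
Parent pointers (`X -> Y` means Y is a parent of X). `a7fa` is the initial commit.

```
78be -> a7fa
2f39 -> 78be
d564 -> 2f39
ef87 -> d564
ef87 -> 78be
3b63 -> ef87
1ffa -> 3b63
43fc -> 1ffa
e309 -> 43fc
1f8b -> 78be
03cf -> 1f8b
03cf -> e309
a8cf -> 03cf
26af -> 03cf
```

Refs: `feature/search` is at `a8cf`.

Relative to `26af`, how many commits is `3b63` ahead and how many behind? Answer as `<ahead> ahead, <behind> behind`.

Reachable from 3b63: {2f39, 3b63, 78be, a7fa, d564, ef87}.
Reachable from 26af: {03cf, 1f8b, 1ffa, 26af, 2f39, 3b63, 43fc, 78be, a7fa, d564, e309, ef87}.
Only in 3b63's history (ahead): {} — 0.
Only in 26af's history (behind): {03cf, 1f8b, 1ffa, 26af, 43fc, e309} — 6.

0 ahead, 6 behind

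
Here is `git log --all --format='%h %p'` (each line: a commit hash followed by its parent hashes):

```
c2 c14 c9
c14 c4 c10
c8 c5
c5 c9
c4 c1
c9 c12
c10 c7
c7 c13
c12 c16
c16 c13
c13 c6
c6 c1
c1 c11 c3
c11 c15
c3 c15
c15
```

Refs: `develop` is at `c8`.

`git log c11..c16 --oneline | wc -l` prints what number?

5

Reachable from c16: {c1, c11, c13, c15, c16, c3, c6}.
Reachable from c11: {c11, c15}.
In c16's history but not c11's: {c1, c13, c16, c3, c6} — 5 commits.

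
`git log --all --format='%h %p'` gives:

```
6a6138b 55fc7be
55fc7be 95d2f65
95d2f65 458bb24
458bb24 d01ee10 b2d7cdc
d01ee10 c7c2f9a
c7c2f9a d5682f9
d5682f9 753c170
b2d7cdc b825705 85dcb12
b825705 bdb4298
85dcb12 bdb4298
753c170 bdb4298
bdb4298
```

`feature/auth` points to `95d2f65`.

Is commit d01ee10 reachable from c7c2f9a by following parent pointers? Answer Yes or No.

No

Ancestors of c7c2f9a: {753c170, bdb4298, c7c2f9a, d5682f9}.
d01ee10 is not in that set, so it is not an ancestor of c7c2f9a.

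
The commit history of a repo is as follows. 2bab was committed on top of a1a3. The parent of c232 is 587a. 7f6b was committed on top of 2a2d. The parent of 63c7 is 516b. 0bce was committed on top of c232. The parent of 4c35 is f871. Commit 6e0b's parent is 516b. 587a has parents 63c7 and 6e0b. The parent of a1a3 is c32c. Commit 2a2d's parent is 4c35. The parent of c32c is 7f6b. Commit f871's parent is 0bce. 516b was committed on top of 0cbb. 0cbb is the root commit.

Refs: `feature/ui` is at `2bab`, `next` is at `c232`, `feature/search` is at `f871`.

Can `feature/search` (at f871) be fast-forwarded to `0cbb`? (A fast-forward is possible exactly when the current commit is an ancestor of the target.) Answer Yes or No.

A fast-forward from f871 to 0cbb is possible iff f871 is an ancestor of 0cbb.
Ancestors of 0cbb: {0cbb}.
f871 is not among them, so fast-forward is not possible.

No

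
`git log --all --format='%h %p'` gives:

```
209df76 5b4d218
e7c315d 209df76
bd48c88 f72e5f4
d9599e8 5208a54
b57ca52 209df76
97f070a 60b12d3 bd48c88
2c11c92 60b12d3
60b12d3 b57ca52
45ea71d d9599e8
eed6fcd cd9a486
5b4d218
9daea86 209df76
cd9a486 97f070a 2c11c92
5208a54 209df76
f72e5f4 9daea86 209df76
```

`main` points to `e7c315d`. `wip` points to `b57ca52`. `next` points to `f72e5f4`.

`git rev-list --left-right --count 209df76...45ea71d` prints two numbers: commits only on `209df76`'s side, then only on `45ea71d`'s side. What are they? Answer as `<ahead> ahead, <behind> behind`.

Reachable from 209df76: {209df76, 5b4d218}.
Reachable from 45ea71d: {209df76, 45ea71d, 5208a54, 5b4d218, d9599e8}.
Only in 209df76's history (ahead): {} — 0.
Only in 45ea71d's history (behind): {45ea71d, 5208a54, d9599e8} — 3.

0 ahead, 3 behind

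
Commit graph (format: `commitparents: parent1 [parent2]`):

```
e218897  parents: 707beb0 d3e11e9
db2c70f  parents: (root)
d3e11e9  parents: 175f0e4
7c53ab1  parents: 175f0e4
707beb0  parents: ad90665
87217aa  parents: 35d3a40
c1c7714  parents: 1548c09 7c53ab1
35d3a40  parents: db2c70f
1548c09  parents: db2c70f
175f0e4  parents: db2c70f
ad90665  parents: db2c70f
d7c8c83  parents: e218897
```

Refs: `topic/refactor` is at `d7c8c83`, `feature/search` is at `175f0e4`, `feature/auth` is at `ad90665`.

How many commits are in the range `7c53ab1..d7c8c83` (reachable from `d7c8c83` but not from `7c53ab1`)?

5

Reachable from d7c8c83: {175f0e4, 707beb0, ad90665, d3e11e9, d7c8c83, db2c70f, e218897}.
Reachable from 7c53ab1: {175f0e4, 7c53ab1, db2c70f}.
In d7c8c83's history but not 7c53ab1's: {707beb0, ad90665, d3e11e9, d7c8c83, e218897} — 5 commits.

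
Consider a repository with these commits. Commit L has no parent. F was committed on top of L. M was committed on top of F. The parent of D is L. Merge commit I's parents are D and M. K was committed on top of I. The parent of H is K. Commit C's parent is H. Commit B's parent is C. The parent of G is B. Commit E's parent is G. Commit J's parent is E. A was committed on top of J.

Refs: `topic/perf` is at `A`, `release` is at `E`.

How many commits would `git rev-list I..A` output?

Reachable from A: {A, B, C, D, E, F, G, H, I, J, K, L, M}.
Reachable from I: {D, F, I, L, M}.
In A's history but not I's: {A, B, C, E, G, H, J, K} — 8 commits.

8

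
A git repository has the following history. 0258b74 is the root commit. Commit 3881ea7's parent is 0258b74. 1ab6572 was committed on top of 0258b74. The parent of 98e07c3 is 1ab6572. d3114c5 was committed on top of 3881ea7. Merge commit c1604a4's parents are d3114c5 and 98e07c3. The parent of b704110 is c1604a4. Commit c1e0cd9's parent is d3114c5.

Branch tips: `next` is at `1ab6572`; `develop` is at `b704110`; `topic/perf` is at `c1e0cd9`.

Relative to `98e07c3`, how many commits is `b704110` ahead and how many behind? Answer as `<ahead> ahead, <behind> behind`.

4 ahead, 0 behind

Reachable from b704110: {0258b74, 1ab6572, 3881ea7, 98e07c3, b704110, c1604a4, d3114c5}.
Reachable from 98e07c3: {0258b74, 1ab6572, 98e07c3}.
Only in b704110's history (ahead): {3881ea7, b704110, c1604a4, d3114c5} — 4.
Only in 98e07c3's history (behind): {} — 0.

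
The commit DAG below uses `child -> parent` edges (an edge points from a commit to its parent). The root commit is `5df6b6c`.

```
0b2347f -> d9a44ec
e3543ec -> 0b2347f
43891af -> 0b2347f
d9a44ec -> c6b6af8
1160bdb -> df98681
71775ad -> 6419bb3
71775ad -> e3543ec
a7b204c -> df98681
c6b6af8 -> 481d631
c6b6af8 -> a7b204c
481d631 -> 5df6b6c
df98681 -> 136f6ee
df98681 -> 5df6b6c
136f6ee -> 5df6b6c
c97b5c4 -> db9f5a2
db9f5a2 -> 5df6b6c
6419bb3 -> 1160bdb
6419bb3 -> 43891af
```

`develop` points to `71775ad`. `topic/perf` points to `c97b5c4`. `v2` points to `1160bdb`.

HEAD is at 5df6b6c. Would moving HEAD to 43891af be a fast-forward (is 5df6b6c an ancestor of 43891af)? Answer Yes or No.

A fast-forward from 5df6b6c to 43891af is possible iff 5df6b6c is an ancestor of 43891af.
Ancestors of 43891af: {0b2347f, 136f6ee, 43891af, 481d631, 5df6b6c, a7b204c, c6b6af8, d9a44ec, df98681}.
5df6b6c is among them, so fast-forward is possible.

Yes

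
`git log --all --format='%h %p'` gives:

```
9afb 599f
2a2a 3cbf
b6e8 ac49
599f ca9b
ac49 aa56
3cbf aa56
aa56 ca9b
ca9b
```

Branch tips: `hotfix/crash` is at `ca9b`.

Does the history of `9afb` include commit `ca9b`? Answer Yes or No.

Ancestors of 9afb (commits reachable by following parents): {599f, 9afb, ca9b}.
ca9b is in that set, so it is an ancestor of 9afb.

Yes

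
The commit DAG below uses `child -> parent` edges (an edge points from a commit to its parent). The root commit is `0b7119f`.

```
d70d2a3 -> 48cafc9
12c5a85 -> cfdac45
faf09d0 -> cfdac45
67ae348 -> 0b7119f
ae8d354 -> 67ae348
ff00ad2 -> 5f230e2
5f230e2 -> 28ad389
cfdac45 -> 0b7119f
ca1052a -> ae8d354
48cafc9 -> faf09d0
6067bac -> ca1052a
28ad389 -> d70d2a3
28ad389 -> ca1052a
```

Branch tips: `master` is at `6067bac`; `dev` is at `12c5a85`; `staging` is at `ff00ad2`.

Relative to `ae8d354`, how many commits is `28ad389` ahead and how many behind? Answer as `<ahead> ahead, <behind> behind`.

Reachable from 28ad389: {0b7119f, 28ad389, 48cafc9, 67ae348, ae8d354, ca1052a, cfdac45, d70d2a3, faf09d0}.
Reachable from ae8d354: {0b7119f, 67ae348, ae8d354}.
Only in 28ad389's history (ahead): {28ad389, 48cafc9, ca1052a, cfdac45, d70d2a3, faf09d0} — 6.
Only in ae8d354's history (behind): {} — 0.

6 ahead, 0 behind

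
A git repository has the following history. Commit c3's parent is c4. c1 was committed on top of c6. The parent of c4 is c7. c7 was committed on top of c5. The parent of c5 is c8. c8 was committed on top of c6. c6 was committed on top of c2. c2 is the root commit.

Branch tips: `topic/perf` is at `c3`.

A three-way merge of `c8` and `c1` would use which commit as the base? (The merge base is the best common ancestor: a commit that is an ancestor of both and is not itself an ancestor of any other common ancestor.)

Ancestors of c8: {c2, c6, c8}.
Ancestors of c1: {c1, c2, c6}.
Common ancestors: {c2, c6}.
Among these, c6 is not an ancestor of any other common ancestor — it is the merge base.

c6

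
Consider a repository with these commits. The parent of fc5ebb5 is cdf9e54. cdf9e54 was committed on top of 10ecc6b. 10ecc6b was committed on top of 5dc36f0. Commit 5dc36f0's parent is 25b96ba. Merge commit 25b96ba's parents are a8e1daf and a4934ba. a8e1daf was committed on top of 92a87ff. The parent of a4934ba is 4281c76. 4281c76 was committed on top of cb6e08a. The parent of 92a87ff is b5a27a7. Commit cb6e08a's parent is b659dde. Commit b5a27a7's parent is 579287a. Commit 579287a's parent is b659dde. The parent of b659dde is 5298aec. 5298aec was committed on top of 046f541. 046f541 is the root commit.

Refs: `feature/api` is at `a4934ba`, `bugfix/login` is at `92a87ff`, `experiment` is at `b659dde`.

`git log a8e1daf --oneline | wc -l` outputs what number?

7

Walking parent pointers from a8e1daf: reachable set = {046f541, 5298aec, 579287a, 92a87ff, a8e1daf, b5a27a7, b659dde}.
That is 7 commits.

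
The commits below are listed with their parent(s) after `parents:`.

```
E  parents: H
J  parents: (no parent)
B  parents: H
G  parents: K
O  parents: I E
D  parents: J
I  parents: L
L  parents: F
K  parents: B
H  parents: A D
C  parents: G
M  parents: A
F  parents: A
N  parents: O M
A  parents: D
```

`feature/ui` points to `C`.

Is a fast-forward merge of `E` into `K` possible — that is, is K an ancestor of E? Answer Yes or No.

No

A fast-forward from K to E is possible iff K is an ancestor of E.
Ancestors of E: {A, D, E, H, J}.
K is not among them, so fast-forward is not possible.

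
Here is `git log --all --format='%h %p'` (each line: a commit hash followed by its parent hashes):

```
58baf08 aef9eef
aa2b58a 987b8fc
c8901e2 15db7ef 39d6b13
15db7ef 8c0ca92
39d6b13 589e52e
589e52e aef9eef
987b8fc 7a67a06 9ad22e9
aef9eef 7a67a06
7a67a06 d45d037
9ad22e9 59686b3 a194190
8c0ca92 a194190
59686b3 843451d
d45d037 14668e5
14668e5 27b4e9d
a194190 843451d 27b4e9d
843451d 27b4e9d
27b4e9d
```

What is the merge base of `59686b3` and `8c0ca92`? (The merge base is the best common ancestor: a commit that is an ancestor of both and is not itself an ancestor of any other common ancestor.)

Ancestors of 59686b3: {27b4e9d, 59686b3, 843451d}.
Ancestors of 8c0ca92: {27b4e9d, 843451d, 8c0ca92, a194190}.
Common ancestors: {27b4e9d, 843451d}.
Among these, 843451d is not an ancestor of any other common ancestor — it is the merge base.

843451d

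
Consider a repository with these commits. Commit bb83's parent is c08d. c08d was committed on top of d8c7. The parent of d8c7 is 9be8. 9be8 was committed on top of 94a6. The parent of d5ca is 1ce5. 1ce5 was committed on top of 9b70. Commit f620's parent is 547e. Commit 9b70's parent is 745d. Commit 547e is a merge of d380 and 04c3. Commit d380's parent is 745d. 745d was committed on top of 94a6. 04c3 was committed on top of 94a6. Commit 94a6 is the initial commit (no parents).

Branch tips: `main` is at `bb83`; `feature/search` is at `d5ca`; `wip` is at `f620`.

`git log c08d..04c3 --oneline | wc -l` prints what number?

1

Reachable from 04c3: {04c3, 94a6}.
Reachable from c08d: {94a6, 9be8, c08d, d8c7}.
In 04c3's history but not c08d's: {04c3} — 1 commit.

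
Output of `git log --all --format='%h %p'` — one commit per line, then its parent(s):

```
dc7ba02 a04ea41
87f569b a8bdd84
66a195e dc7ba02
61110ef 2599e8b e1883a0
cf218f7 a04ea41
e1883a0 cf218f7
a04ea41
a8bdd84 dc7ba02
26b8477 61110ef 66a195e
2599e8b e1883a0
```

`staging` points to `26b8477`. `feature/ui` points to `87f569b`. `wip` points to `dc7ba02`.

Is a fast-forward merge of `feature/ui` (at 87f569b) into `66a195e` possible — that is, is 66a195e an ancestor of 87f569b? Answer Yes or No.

No

A fast-forward from 66a195e to 87f569b is possible iff 66a195e is an ancestor of 87f569b.
Ancestors of 87f569b: {87f569b, a04ea41, a8bdd84, dc7ba02}.
66a195e is not among them, so fast-forward is not possible.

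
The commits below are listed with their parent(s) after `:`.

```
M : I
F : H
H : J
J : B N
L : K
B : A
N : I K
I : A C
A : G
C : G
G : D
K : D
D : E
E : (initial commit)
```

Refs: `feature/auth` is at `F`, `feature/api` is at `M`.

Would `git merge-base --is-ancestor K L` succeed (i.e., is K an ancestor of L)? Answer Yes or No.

Ancestors of L (commits reachable by following parents): {D, E, K, L}.
K is in that set, so it is an ancestor of L.

Yes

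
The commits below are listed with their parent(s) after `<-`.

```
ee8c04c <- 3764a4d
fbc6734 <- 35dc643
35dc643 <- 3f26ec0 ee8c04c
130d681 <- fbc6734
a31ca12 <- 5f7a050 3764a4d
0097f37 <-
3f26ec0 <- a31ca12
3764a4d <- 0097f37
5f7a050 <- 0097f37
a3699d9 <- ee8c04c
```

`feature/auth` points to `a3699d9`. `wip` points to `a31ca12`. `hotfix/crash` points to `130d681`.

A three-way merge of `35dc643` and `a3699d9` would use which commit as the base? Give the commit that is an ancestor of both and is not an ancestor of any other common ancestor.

Ancestors of 35dc643: {0097f37, 35dc643, 3764a4d, 3f26ec0, 5f7a050, a31ca12, ee8c04c}.
Ancestors of a3699d9: {0097f37, 3764a4d, a3699d9, ee8c04c}.
Common ancestors: {0097f37, 3764a4d, ee8c04c}.
Among these, ee8c04c is not an ancestor of any other common ancestor — it is the merge base.

ee8c04c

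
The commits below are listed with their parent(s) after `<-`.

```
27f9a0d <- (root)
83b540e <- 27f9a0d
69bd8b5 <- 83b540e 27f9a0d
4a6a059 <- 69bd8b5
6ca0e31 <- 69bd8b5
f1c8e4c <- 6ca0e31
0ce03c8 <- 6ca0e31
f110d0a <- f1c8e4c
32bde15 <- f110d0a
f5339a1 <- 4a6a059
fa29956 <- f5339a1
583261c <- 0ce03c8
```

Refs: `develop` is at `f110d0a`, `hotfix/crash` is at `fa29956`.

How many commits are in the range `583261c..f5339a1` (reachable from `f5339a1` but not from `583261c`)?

Reachable from f5339a1: {27f9a0d, 4a6a059, 69bd8b5, 83b540e, f5339a1}.
Reachable from 583261c: {0ce03c8, 27f9a0d, 583261c, 69bd8b5, 6ca0e31, 83b540e}.
In f5339a1's history but not 583261c's: {4a6a059, f5339a1} — 2 commits.

2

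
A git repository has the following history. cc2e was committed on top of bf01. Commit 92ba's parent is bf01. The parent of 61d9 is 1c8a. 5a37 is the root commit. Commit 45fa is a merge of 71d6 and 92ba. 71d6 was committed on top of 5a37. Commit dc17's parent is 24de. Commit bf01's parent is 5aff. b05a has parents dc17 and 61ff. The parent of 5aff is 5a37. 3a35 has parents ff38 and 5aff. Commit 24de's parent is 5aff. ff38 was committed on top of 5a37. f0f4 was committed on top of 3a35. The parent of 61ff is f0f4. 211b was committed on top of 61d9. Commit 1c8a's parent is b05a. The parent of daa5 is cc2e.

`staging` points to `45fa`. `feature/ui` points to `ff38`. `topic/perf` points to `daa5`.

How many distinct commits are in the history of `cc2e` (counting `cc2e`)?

Walking parent pointers from cc2e: reachable set = {5a37, 5aff, bf01, cc2e}.
That is 4 commits.

4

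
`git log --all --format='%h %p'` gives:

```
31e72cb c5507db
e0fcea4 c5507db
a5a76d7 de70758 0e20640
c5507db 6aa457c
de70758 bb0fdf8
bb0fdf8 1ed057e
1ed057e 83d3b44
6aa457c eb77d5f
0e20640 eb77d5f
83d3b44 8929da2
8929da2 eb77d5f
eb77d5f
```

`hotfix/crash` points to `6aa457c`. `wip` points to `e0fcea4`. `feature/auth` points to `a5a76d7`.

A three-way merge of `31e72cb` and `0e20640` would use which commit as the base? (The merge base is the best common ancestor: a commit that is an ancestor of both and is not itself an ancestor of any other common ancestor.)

eb77d5f

Ancestors of 31e72cb: {31e72cb, 6aa457c, c5507db, eb77d5f}.
Ancestors of 0e20640: {0e20640, eb77d5f}.
Common ancestors: {eb77d5f}.
The only common ancestor is eb77d5f, so it is the merge base.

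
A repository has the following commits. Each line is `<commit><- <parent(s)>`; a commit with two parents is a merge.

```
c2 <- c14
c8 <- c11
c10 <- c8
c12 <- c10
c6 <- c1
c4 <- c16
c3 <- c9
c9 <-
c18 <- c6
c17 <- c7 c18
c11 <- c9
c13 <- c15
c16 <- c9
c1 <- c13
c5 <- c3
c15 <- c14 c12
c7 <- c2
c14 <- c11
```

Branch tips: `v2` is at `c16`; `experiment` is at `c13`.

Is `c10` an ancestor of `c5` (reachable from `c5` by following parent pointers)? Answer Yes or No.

No

Ancestors of c5: {c3, c5, c9}.
c10 is not in that set, so it is not an ancestor of c5.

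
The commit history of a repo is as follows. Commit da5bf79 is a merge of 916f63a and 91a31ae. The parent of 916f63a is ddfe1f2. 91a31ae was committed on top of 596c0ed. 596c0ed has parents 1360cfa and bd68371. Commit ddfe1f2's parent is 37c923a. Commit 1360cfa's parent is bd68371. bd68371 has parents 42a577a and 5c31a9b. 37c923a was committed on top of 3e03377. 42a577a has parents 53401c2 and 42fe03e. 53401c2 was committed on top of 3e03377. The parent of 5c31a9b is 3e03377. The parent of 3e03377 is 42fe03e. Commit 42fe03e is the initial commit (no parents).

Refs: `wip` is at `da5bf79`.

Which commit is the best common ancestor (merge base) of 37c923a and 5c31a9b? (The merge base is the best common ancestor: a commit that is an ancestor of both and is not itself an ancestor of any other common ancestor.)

Ancestors of 37c923a: {37c923a, 3e03377, 42fe03e}.
Ancestors of 5c31a9b: {3e03377, 42fe03e, 5c31a9b}.
Common ancestors: {3e03377, 42fe03e}.
Among these, 3e03377 is not an ancestor of any other common ancestor — it is the merge base.

3e03377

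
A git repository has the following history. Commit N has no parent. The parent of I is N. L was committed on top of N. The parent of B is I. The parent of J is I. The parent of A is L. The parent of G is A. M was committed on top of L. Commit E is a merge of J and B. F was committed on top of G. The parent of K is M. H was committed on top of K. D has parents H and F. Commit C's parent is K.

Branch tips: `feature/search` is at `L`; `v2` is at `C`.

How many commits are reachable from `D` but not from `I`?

Reachable from D: {A, D, F, G, H, K, L, M, N}.
Reachable from I: {I, N}.
In D's history but not I's: {A, D, F, G, H, K, L, M} — 8 commits.

8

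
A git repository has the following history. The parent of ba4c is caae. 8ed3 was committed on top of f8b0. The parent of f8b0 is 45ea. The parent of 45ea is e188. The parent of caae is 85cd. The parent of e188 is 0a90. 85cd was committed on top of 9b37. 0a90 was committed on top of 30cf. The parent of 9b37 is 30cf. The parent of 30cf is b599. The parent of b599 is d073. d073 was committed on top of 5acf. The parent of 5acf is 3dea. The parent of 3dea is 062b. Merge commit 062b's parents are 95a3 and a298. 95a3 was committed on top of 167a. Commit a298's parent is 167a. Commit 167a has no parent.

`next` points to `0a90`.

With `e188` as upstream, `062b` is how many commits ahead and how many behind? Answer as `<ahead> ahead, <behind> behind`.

0 ahead, 7 behind

Reachable from 062b: {062b, 167a, 95a3, a298}.
Reachable from e188: {062b, 0a90, 167a, 30cf, 3dea, 5acf, 95a3, a298, b599, d073, e188}.
Only in 062b's history (ahead): {} — 0.
Only in e188's history (behind): {0a90, 30cf, 3dea, 5acf, b599, d073, e188} — 7.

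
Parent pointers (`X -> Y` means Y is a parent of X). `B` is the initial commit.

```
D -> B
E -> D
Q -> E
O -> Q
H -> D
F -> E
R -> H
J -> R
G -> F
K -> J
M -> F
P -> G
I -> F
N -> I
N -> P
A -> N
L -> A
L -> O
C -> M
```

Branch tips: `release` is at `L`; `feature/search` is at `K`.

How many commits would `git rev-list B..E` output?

Reachable from E: {B, D, E}.
Reachable from B: {B}.
In E's history but not B's: {D, E} — 2 commits.

2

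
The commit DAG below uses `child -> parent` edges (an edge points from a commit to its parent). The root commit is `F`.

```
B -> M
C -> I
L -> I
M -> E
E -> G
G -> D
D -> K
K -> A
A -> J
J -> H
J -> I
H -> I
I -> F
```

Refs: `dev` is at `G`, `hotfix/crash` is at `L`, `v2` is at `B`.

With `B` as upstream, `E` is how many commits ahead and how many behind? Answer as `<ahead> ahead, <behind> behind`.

Reachable from E: {A, D, E, F, G, H, I, J, K}.
Reachable from B: {A, B, D, E, F, G, H, I, J, K, M}.
Only in E's history (ahead): {} — 0.
Only in B's history (behind): {B, M} — 2.

0 ahead, 2 behind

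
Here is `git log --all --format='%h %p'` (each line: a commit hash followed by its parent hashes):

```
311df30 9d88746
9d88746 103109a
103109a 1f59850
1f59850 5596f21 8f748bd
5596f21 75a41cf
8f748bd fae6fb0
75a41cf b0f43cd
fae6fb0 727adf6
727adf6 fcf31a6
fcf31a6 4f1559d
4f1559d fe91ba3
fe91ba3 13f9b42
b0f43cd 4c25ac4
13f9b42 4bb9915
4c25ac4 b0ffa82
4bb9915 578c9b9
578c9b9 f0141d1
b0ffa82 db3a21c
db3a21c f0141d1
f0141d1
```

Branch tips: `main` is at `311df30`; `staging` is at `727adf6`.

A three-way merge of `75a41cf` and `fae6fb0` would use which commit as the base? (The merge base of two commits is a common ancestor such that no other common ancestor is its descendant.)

Ancestors of 75a41cf: {4c25ac4, 75a41cf, b0f43cd, b0ffa82, db3a21c, f0141d1}.
Ancestors of fae6fb0: {13f9b42, 4bb9915, 4f1559d, 578c9b9, 727adf6, f0141d1, fae6fb0, fcf31a6, fe91ba3}.
Common ancestors: {f0141d1}.
The only common ancestor is f0141d1, so it is the merge base.

f0141d1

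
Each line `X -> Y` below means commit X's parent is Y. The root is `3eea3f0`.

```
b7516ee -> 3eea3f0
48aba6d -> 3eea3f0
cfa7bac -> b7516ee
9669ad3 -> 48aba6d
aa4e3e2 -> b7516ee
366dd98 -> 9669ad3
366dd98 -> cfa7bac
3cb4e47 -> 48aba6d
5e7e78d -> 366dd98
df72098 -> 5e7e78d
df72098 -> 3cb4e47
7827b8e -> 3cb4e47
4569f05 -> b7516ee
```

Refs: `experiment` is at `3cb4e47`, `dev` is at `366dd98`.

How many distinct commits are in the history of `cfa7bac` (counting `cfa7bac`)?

Walking parent pointers from cfa7bac: reachable set = {3eea3f0, b7516ee, cfa7bac}.
That is 3 commits.

3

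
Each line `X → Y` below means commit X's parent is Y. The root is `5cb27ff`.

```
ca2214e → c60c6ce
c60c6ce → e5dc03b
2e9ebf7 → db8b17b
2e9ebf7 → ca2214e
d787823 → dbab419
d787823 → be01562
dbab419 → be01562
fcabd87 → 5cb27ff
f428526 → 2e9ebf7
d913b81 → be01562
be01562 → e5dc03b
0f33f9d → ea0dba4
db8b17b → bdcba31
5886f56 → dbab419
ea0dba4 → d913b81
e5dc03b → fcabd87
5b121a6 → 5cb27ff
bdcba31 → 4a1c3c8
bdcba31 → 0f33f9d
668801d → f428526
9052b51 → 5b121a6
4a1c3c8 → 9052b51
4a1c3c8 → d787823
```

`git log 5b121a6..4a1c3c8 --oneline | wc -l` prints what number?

7

Reachable from 4a1c3c8: {4a1c3c8, 5b121a6, 5cb27ff, 9052b51, be01562, d787823, dbab419, e5dc03b, fcabd87}.
Reachable from 5b121a6: {5b121a6, 5cb27ff}.
In 4a1c3c8's history but not 5b121a6's: {4a1c3c8, 9052b51, be01562, d787823, dbab419, e5dc03b, fcabd87} — 7 commits.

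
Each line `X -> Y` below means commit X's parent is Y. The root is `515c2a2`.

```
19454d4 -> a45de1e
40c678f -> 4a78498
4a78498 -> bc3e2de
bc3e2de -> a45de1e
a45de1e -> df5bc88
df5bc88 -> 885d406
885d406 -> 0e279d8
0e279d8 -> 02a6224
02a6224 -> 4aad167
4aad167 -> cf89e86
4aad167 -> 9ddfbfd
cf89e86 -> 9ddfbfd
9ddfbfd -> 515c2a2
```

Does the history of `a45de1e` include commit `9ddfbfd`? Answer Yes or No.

Yes

Ancestors of a45de1e (commits reachable by following parents): {02a6224, 0e279d8, 4aad167, 515c2a2, 885d406, 9ddfbfd, a45de1e, cf89e86, df5bc88}.
9ddfbfd is in that set, so it is an ancestor of a45de1e.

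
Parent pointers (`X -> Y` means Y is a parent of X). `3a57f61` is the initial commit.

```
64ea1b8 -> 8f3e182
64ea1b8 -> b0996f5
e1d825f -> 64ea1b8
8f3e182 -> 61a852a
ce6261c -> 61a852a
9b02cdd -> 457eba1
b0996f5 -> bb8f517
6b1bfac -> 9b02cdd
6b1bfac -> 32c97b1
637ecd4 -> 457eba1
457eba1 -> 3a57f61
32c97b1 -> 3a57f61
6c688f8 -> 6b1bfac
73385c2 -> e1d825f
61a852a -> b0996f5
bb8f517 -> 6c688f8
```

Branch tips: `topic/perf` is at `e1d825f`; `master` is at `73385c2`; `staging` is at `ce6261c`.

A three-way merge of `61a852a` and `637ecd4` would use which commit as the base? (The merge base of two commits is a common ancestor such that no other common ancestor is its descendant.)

457eba1

Ancestors of 61a852a: {32c97b1, 3a57f61, 457eba1, 61a852a, 6b1bfac, 6c688f8, 9b02cdd, b0996f5, bb8f517}.
Ancestors of 637ecd4: {3a57f61, 457eba1, 637ecd4}.
Common ancestors: {3a57f61, 457eba1}.
Among these, 457eba1 is not an ancestor of any other common ancestor — it is the merge base.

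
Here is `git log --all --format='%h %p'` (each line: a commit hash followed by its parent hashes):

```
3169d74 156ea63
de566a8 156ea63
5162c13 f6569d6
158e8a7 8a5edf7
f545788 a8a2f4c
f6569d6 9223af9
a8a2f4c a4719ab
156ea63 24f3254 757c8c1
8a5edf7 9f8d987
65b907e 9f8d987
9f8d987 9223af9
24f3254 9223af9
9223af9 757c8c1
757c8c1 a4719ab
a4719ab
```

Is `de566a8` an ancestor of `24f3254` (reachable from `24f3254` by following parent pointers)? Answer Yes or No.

Ancestors of 24f3254: {24f3254, 757c8c1, 9223af9, a4719ab}.
de566a8 is not in that set, so it is not an ancestor of 24f3254.

No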